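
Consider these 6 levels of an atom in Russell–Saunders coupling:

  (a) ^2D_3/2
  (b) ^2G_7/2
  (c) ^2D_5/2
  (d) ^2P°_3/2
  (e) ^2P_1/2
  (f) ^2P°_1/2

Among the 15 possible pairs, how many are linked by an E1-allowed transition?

(a)–(b): forbidden (parity, ΔL, ΔJ).
(a)–(c): forbidden (parity).
(a)–(d): allowed.
(a)–(e): forbidden (parity).
(a)–(f): allowed.
(b)–(c): forbidden (parity, ΔL).
(b)–(d): forbidden (ΔL, ΔJ).
(b)–(e): forbidden (parity, ΔL, ΔJ).
(b)–(f): forbidden (ΔL, ΔJ).
(c)–(d): allowed.
(c)–(e): forbidden (parity, ΔJ).
(c)–(f): forbidden (ΔJ).
(d)–(e): allowed.
(d)–(f): forbidden (parity).
(e)–(f): allowed.
Allowed pairs: 5 of 15.

5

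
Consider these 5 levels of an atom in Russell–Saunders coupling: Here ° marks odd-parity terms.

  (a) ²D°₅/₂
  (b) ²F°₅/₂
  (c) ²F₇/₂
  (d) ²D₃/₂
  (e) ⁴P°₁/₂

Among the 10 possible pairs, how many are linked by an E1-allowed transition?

(a)–(b): forbidden (parity).
(a)–(c): allowed.
(a)–(d): allowed.
(a)–(e): forbidden (parity, ΔS, ΔJ).
(b)–(c): allowed.
(b)–(d): allowed.
(b)–(e): forbidden (parity, ΔS, ΔL, ΔJ).
(c)–(d): forbidden (parity, ΔJ).
(c)–(e): forbidden (ΔS, ΔL, ΔJ).
(d)–(e): forbidden (ΔS).
Allowed pairs: 4 of 10.

4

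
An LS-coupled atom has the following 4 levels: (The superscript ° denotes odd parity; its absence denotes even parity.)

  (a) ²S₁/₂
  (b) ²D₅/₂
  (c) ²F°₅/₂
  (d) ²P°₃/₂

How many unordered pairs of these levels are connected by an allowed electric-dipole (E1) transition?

(a)–(b): forbidden (parity, ΔL, ΔJ).
(a)–(c): forbidden (ΔL, ΔJ).
(a)–(d): allowed.
(b)–(c): allowed.
(b)–(d): allowed.
(c)–(d): forbidden (parity, ΔL).
Allowed pairs: 3 of 6.

3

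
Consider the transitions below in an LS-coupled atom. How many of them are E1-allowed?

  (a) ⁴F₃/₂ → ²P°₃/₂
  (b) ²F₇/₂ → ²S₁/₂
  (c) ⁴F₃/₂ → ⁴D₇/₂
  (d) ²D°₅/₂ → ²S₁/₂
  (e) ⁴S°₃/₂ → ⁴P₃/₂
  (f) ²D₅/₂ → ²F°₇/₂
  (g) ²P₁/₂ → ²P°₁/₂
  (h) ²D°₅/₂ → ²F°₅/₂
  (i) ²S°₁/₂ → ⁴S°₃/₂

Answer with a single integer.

(a) forbidden (ΔS, ΔL fail)
(b) forbidden (parity, ΔL, ΔJ fail)
(c) forbidden (parity, ΔJ fail)
(d) forbidden (ΔL, ΔJ fail)
(e) allowed
(f) allowed
(g) allowed
(h) forbidden (parity fails)
(i) forbidden (parity, ΔS, ΔL fail)
Total allowed: 3 of 9.

3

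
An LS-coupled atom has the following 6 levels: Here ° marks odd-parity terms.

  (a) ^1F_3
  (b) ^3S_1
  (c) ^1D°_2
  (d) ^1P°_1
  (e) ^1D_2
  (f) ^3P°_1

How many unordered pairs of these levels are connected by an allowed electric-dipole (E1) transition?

(a)–(b): forbidden (parity, ΔS, ΔL, ΔJ).
(a)–(c): allowed.
(a)–(d): forbidden (ΔL, ΔJ).
(a)–(e): forbidden (parity).
(a)–(f): forbidden (ΔS, ΔL, ΔJ).
(b)–(c): forbidden (ΔS, ΔL).
(b)–(d): forbidden (ΔS).
(b)–(e): forbidden (parity, ΔS, ΔL).
(b)–(f): allowed.
(c)–(d): forbidden (parity).
(c)–(e): allowed.
(c)–(f): forbidden (parity, ΔS).
(d)–(e): allowed.
(d)–(f): forbidden (parity, ΔS).
(e)–(f): forbidden (ΔS).
Allowed pairs: 4 of 15.

4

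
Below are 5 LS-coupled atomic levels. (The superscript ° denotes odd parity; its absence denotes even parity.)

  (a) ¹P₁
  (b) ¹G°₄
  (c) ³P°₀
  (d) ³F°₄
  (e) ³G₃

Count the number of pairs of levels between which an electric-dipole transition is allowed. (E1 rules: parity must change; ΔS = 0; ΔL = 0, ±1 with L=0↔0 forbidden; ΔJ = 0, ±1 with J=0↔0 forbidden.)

1

(a)–(b): forbidden (ΔL, ΔJ).
(a)–(c): forbidden (ΔS).
(a)–(d): forbidden (ΔS, ΔL, ΔJ).
(a)–(e): forbidden (parity, ΔS, ΔL, ΔJ).
(b)–(c): forbidden (parity, ΔS, ΔL, ΔJ).
(b)–(d): forbidden (parity, ΔS).
(b)–(e): forbidden (ΔS).
(c)–(d): forbidden (parity, ΔL, ΔJ).
(c)–(e): forbidden (ΔL, ΔJ).
(d)–(e): allowed.
Allowed pairs: 1 of 10.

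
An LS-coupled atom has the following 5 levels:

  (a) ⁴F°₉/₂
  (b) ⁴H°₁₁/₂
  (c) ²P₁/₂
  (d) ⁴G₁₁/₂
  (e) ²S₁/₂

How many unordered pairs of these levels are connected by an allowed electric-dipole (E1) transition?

2

(a)–(b): forbidden (parity, ΔL).
(a)–(c): forbidden (ΔS, ΔL, ΔJ).
(a)–(d): allowed.
(a)–(e): forbidden (ΔS, ΔL, ΔJ).
(b)–(c): forbidden (ΔS, ΔL, ΔJ).
(b)–(d): allowed.
(b)–(e): forbidden (ΔS, ΔL, ΔJ).
(c)–(d): forbidden (parity, ΔS, ΔL, ΔJ).
(c)–(e): forbidden (parity).
(d)–(e): forbidden (parity, ΔS, ΔL, ΔJ).
Allowed pairs: 2 of 10.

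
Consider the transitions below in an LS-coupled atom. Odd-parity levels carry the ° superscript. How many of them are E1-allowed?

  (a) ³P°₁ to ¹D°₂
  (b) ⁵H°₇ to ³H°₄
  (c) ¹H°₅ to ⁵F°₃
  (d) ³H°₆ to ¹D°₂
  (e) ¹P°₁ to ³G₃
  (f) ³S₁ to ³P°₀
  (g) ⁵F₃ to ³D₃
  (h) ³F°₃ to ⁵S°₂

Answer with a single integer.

(a) forbidden (parity, ΔS fail)
(b) forbidden (parity, ΔS, ΔJ fail)
(c) forbidden (parity, ΔS, ΔL, ΔJ fail)
(d) forbidden (parity, ΔS, ΔL, ΔJ fail)
(e) forbidden (ΔS, ΔL, ΔJ fail)
(f) allowed
(g) forbidden (parity, ΔS fail)
(h) forbidden (parity, ΔS, ΔL fail)
Total allowed: 1 of 8.

1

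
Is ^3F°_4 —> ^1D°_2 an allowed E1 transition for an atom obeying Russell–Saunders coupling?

forbidden

Reading off the term symbols: S 1→0, L 3→2, J 4→2, parity odd→odd.
ΔJ = 0, ±1 (not J=0↔0): J: 4 → 2, ΔJ = -2 — ✗.
ΔL = 0, ±1 (not L=0↔0): L: 3 → 2, ΔL = -1 — ✓.
Parity must change: odd → odd — ✗.
ΔS = 0: S: 1 → 0 — ✗.
Rule(s) violated: parity, ΔS, ΔJ.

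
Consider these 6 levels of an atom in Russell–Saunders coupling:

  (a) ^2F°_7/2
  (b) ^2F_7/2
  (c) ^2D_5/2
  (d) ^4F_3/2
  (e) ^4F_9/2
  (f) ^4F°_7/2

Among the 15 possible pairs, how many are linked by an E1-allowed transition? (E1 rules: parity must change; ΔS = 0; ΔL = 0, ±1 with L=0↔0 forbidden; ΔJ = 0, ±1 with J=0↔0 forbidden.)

(a)–(b): allowed.
(a)–(c): allowed.
(a)–(d): forbidden (ΔS, ΔJ).
(a)–(e): forbidden (ΔS).
(a)–(f): forbidden (parity, ΔS).
(b)–(c): forbidden (parity).
(b)–(d): forbidden (parity, ΔS, ΔJ).
(b)–(e): forbidden (parity, ΔS).
(b)–(f): forbidden (ΔS).
(c)–(d): forbidden (parity, ΔS).
(c)–(e): forbidden (parity, ΔS, ΔJ).
(c)–(f): forbidden (ΔS).
(d)–(e): forbidden (parity, ΔJ).
(d)–(f): forbidden (ΔJ).
(e)–(f): allowed.
Allowed pairs: 3 of 15.

3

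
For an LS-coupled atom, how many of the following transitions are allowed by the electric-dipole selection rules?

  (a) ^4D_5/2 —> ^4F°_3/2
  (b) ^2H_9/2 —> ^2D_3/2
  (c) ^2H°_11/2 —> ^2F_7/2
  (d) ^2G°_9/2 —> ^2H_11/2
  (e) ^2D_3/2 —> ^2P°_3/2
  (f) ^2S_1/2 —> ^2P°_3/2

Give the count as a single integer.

(a) allowed
(b) forbidden (parity, ΔL, ΔJ fail)
(c) forbidden (ΔL, ΔJ fail)
(d) allowed
(e) allowed
(f) allowed
Total allowed: 4 of 6.

4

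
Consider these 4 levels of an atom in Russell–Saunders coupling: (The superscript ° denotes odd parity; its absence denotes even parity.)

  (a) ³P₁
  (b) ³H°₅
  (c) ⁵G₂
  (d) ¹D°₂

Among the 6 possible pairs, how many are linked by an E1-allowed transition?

(a)–(b): forbidden (ΔL, ΔJ).
(a)–(c): forbidden (parity, ΔS, ΔL).
(a)–(d): forbidden (ΔS).
(b)–(c): forbidden (ΔS, ΔJ).
(b)–(d): forbidden (parity, ΔS, ΔL, ΔJ).
(c)–(d): forbidden (ΔS, ΔL).
Allowed pairs: 0 of 6.

0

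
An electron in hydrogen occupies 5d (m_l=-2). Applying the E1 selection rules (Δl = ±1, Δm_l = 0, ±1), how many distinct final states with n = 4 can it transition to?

E1 requires Δl = ±1, so l_f ∈ {1, 3}; with 0 ≤ l_f ≤ n_f−1 = 3, the allowed l_f values are {1, 3}.
For l_f = 1: m_f ∈ {m_i−1, m_i, m_i+1} ∩ [−1, 1] = {-1} → 1 state.
For l_f = 3: m_f ∈ {m_i−1, m_i, m_i+1} ∩ [−3, 3] = {-3, -2, -1} → 3 states.
Total: 4.

4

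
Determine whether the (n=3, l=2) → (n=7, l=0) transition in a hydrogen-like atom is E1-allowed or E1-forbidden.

Δl = 0 − 2 = -2; the E1 rule Δl = ±1 is violated.
The transition is electric-dipole forbidden.

forbidden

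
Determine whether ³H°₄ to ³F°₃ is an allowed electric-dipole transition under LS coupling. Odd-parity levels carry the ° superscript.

forbidden

Reading off the term symbols: S 1→1, L 5→3, J 4→3, parity odd→odd.
ΔL = 0, ±1 (not L=0↔0): L: 5 → 3, ΔL = -2 — fails.
Parity must change: odd → odd — fails.
ΔJ = 0, ±1 (not J=0↔0): J: 4 → 3, ΔJ = -1 — passes.
ΔS = 0: S: 1 → 1 — passes.
Rule(s) violated: parity, ΔL.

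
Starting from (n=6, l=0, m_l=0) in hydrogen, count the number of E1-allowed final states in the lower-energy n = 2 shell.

3

E1 requires Δl = ±1, so l_f ∈ {-1, 1}; with 0 ≤ l_f ≤ n_f−1 = 1, the allowed l_f values are {1}.
For l_f = 1: m_f ∈ {m_i−1, m_i, m_i+1} ∩ [−1, 1] = {-1, 0, 1} → 3 states.
Total: 3.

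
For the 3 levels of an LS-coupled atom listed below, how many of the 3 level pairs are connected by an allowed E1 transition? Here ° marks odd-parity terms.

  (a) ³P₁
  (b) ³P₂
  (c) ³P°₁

(a)–(b): forbidden (parity).
(a)–(c): allowed.
(b)–(c): allowed.
Allowed pairs: 2 of 3.

2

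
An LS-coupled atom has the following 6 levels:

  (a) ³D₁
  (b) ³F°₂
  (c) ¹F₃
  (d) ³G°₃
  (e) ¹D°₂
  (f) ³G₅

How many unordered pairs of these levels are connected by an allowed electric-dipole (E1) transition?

(a)–(b): allowed.
(a)–(c): forbidden (parity, ΔS, ΔJ).
(a)–(d): forbidden (ΔL, ΔJ).
(a)–(e): forbidden (ΔS).
(a)–(f): forbidden (parity, ΔL, ΔJ).
(b)–(c): forbidden (ΔS).
(b)–(d): forbidden (parity).
(b)–(e): forbidden (parity, ΔS).
(b)–(f): forbidden (ΔJ).
(c)–(d): forbidden (ΔS).
(c)–(e): allowed.
(c)–(f): forbidden (parity, ΔS, ΔJ).
(d)–(e): forbidden (parity, ΔS, ΔL).
(d)–(f): forbidden (ΔJ).
(e)–(f): forbidden (ΔS, ΔL, ΔJ).
Allowed pairs: 2 of 15.

2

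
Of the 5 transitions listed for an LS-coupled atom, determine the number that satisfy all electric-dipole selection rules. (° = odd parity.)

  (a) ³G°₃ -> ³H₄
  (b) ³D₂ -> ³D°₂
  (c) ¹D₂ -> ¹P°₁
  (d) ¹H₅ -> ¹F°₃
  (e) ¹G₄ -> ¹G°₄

(a) allowed
(b) allowed
(c) allowed
(d) forbidden (ΔL, ΔJ fail)
(e) allowed
Total allowed: 4 of 5.

4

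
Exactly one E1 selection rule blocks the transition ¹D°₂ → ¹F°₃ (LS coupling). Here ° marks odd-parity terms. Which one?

parity

Parity must change: odd → odd — fails.
ΔS = 0: S: 0 → 0 — ok.
ΔL = 0, ±1 (not L=0↔0): L: 2 → 3, ΔL = +1 — ok.
ΔJ = 0, ±1 (not J=0↔0): J: 2 → 3, ΔJ = +1 — ok.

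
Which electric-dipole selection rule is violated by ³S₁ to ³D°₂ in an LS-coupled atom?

Parity must change: even → odd — ✓.
ΔS = 0: S: 1 → 1 — ✓.
ΔJ = 0, ±1 (not J=0↔0): J: 1 → 2, ΔJ = +1 — ✓.
ΔL = 0, ±1 (not L=0↔0): L: 0 → 2, ΔL = +2 — ✗.

the ΔL = 0, ±1 rule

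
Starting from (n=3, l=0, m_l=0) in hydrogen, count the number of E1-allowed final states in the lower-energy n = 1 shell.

E1 requires l_f ∈ {-1, 1}, but neither lies in [0, 0], so no final state is reachable.
Total: 0.

0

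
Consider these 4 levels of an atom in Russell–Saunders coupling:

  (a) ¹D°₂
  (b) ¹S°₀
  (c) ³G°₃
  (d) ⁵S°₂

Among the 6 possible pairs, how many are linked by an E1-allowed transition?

(a)–(b): forbidden (parity, ΔL, ΔJ).
(a)–(c): forbidden (parity, ΔS, ΔL).
(a)–(d): forbidden (parity, ΔS, ΔL).
(b)–(c): forbidden (parity, ΔS, ΔL, ΔJ).
(b)–(d): forbidden (parity, ΔS, ΔL, ΔJ).
(c)–(d): forbidden (parity, ΔS, ΔL).
Allowed pairs: 0 of 6.

0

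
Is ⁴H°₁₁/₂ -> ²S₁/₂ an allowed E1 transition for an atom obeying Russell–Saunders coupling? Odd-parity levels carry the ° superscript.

forbidden

Parity must change: odd → even — ok.
ΔS = 0: S: 3/2 → 1/2 — fails.
ΔL = 0, ±1 (not L=0↔0): L: 5 → 0, ΔL = -5 — fails.
ΔJ = 0, ±1 (not J=0↔0): J: 11/2 → 1/2, ΔJ = -5 — fails.
Rule(s) violated: ΔS, ΔL, ΔJ.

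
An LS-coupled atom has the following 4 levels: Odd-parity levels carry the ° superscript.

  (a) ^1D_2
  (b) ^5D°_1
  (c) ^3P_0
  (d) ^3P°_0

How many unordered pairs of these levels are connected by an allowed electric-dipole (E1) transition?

0

(a)–(b): forbidden (ΔS).
(a)–(c): forbidden (parity, ΔS, ΔJ).
(a)–(d): forbidden (ΔS, ΔJ).
(b)–(c): forbidden (ΔS).
(b)–(d): forbidden (parity, ΔS).
(c)–(d): forbidden (ΔJ).
Allowed pairs: 0 of 6.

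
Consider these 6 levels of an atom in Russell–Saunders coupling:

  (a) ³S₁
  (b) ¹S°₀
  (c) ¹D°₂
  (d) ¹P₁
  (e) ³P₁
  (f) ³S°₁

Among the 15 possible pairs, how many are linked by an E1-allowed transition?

3

(a)–(b): forbidden (ΔS, ΔL).
(a)–(c): forbidden (ΔS, ΔL).
(a)–(d): forbidden (parity, ΔS).
(a)–(e): forbidden (parity).
(a)–(f): forbidden (ΔL).
(b)–(c): forbidden (parity, ΔL, ΔJ).
(b)–(d): allowed.
(b)–(e): forbidden (ΔS).
(b)–(f): forbidden (parity, ΔS, ΔL).
(c)–(d): allowed.
(c)–(e): forbidden (ΔS).
(c)–(f): forbidden (parity, ΔS, ΔL).
(d)–(e): forbidden (parity, ΔS).
(d)–(f): forbidden (ΔS).
(e)–(f): allowed.
Allowed pairs: 3 of 15.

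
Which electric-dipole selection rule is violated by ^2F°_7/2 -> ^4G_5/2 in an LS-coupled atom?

the ΔS = 0 rule

Reading off the term symbols: S 1/2→3/2, L 3→4, J 7/2→5/2, parity odd→even.
Parity must change: odd → even — ok.
ΔS = 0: S: 1/2 → 3/2 — fails.
ΔL = 0, ±1 (not L=0↔0): L: 3 → 4, ΔL = +1 — ok.
ΔJ = 0, ±1 (not J=0↔0): J: 7/2 → 5/2, ΔJ = -1 — ok.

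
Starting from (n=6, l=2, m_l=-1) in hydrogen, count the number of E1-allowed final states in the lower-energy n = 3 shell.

E1 requires Δl = ±1, so l_f ∈ {1, 3}; with 0 ≤ l_f ≤ n_f−1 = 2, the allowed l_f values are {1}.
For l_f = 1: m_f ∈ {m_i−1, m_i, m_i+1} ∩ [−1, 1] = {-1, 0} → 2 states.
Total: 2.

2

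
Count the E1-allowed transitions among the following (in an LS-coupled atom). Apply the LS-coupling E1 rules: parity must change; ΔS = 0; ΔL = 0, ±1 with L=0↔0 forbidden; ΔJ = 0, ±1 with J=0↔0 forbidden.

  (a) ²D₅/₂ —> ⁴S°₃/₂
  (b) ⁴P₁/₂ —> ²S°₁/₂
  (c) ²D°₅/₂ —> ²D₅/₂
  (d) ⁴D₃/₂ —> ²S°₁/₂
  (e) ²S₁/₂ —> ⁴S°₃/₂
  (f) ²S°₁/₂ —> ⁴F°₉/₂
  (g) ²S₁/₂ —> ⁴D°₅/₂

(a) forbidden (ΔS, ΔL fail)
(b) forbidden (ΔS fails)
(c) allowed
(d) forbidden (ΔS, ΔL fail)
(e) forbidden (ΔS, ΔL fail)
(f) forbidden (parity, ΔS, ΔL, ΔJ fail)
(g) forbidden (ΔS, ΔL, ΔJ fail)
Total allowed: 1 of 7.

1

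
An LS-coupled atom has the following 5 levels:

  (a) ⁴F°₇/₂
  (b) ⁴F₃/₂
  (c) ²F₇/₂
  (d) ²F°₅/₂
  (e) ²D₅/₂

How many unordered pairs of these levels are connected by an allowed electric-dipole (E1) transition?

(a)–(b): forbidden (ΔJ).
(a)–(c): forbidden (ΔS).
(a)–(d): forbidden (parity, ΔS).
(a)–(e): forbidden (ΔS).
(b)–(c): forbidden (parity, ΔS, ΔJ).
(b)–(d): forbidden (ΔS).
(b)–(e): forbidden (parity, ΔS).
(c)–(d): allowed.
(c)–(e): forbidden (parity).
(d)–(e): allowed.
Allowed pairs: 2 of 10.

2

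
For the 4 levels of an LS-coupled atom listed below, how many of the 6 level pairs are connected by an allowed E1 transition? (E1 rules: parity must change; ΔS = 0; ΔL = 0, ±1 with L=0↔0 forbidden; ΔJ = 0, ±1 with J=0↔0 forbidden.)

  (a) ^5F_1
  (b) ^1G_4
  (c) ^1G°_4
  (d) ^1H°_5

2

(a)–(b): forbidden (parity, ΔS, ΔJ).
(a)–(c): forbidden (ΔS, ΔJ).
(a)–(d): forbidden (ΔS, ΔL, ΔJ).
(b)–(c): allowed.
(b)–(d): allowed.
(c)–(d): forbidden (parity).
Allowed pairs: 2 of 6.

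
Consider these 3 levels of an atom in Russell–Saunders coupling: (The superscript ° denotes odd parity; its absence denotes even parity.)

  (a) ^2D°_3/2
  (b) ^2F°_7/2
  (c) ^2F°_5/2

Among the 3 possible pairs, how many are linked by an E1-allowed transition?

(a)–(b): forbidden (parity, ΔJ).
(a)–(c): forbidden (parity).
(b)–(c): forbidden (parity).
Allowed pairs: 0 of 3.

0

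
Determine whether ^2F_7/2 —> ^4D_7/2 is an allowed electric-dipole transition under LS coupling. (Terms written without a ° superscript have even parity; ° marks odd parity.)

Reading off the term symbols: S 1/2→3/2, L 3→2, J 7/2→7/2, parity even→even.
Parity must change: even → even — ✗.
ΔS = 0: S: 1/2 → 3/2 — ✗.
ΔL = 0, ±1 (not L=0↔0): L: 3 → 2, ΔL = -1 — ✓.
ΔJ = 0, ±1 (not J=0↔0): J: 7/2 → 7/2, ΔJ = +0 — ✓.
Rule(s) violated: parity, ΔS.

forbidden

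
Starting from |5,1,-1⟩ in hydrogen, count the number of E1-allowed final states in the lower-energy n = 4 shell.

4

E1 requires Δl = ±1, so l_f ∈ {0, 2}; with 0 ≤ l_f ≤ n_f−1 = 3, the allowed l_f values are {0, 2}.
For l_f = 0: m_f ∈ {m_i−1, m_i, m_i+1} ∩ [−0, 0] = {0} → 1 state.
For l_f = 2: m_f ∈ {m_i−1, m_i, m_i+1} ∩ [−2, 2] = {-2, -1, 0} → 3 states.
Total: 4.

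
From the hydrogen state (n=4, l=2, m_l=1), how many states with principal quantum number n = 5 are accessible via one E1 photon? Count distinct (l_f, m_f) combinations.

5

E1 requires Δl = ±1, so l_f ∈ {1, 3}; with 0 ≤ l_f ≤ n_f−1 = 4, the allowed l_f values are {1, 3}.
For l_f = 1: m_f ∈ {m_i−1, m_i, m_i+1} ∩ [−1, 1] = {0, 1} → 2 states.
For l_f = 3: m_f ∈ {m_i−1, m_i, m_i+1} ∩ [−3, 3] = {0, 1, 2} → 3 states.
Total: 5.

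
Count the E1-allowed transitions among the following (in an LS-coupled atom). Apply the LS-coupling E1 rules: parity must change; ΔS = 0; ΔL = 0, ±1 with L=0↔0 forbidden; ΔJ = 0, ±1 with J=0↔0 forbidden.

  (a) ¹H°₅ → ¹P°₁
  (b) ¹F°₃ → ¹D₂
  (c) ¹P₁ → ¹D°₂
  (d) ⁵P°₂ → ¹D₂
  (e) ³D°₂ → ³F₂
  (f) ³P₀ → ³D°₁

4

(a) forbidden (parity, ΔL, ΔJ fail)
(b) allowed
(c) allowed
(d) forbidden (ΔS fails)
(e) allowed
(f) allowed
Total allowed: 4 of 6.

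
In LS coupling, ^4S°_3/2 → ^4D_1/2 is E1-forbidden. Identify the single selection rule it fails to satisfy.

the ΔL = 0, ±1 rule

Initial level: S=3/2, L=0, J=3/2, parity odd. Final level: S=3/2, L=2, J=1/2, parity even.
Parity must change: odd → even — ✓.
ΔS = 0: S: 3/2 → 3/2 — ✓.
ΔL = 0, ±1 (not L=0↔0): L: 0 → 2, ΔL = +2 — ✗.
ΔJ = 0, ±1 (not J=0↔0): J: 3/2 → 1/2, ΔJ = -1 — ✓.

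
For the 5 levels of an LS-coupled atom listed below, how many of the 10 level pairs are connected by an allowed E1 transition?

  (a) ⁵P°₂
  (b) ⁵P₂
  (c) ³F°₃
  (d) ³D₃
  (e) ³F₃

3

(a)–(b): allowed.
(a)–(c): forbidden (parity, ΔS, ΔL).
(a)–(d): forbidden (ΔS).
(a)–(e): forbidden (ΔS, ΔL).
(b)–(c): forbidden (ΔS, ΔL).
(b)–(d): forbidden (parity, ΔS).
(b)–(e): forbidden (parity, ΔS, ΔL).
(c)–(d): allowed.
(c)–(e): allowed.
(d)–(e): forbidden (parity).
Allowed pairs: 3 of 10.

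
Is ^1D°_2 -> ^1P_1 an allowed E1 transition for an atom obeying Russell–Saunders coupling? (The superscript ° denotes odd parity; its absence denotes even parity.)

allowed

Parity must change: odd → even — ok.
ΔJ = 0, ±1 (not J=0↔0): J: 2 → 1, ΔJ = -1 — ok.
ΔL = 0, ±1 (not L=0↔0): L: 2 → 1, ΔL = -1 — ok.
ΔS = 0: S: 0 → 0 — ok.
All four E1 rules are satisfied.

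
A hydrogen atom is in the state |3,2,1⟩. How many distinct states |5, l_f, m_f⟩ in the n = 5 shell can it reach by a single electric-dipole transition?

5

E1 requires Δl = ±1, so l_f ∈ {1, 3}; with 0 ≤ l_f ≤ n_f−1 = 4, the allowed l_f values are {1, 3}.
For l_f = 1: m_f ∈ {m_i−1, m_i, m_i+1} ∩ [−1, 1] = {0, 1} → 2 states.
For l_f = 3: m_f ∈ {m_i−1, m_i, m_i+1} ∩ [−3, 3] = {0, 1, 2} → 3 states.
Total: 5.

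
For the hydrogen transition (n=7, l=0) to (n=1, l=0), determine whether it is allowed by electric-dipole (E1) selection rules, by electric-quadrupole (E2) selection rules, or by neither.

Δl = 0 − 0 = +0; l_i + l_f = 0.
E1 (Δl = ±1): not satisfied.
E2 (Δl = 0,±2, l_i+l_f ≥ 2): not satisfied.

neither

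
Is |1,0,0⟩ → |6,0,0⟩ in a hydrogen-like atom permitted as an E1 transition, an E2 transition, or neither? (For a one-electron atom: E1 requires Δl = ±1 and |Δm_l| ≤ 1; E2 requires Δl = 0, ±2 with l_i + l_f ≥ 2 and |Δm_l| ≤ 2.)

Δl = 0 − 0 = +0; l_i + l_f = 0.
Δm_l = +0.
E1 (Δl = ±1, |Δm_l| ≤ 1): not satisfied.
E2 (Δl = 0,±2, l_i+l_f ≥ 2, |Δm_l| ≤ 2): not satisfied.

neither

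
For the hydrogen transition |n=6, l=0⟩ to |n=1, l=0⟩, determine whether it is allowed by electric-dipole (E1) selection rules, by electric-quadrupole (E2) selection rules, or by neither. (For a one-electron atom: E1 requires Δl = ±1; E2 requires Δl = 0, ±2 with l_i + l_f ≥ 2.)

Δl = 0 − 0 = +0; l_i + l_f = 0.
E1 (Δl = ±1): not satisfied.
E2 (Δl = 0,±2, l_i+l_f ≥ 2): not satisfied.

neither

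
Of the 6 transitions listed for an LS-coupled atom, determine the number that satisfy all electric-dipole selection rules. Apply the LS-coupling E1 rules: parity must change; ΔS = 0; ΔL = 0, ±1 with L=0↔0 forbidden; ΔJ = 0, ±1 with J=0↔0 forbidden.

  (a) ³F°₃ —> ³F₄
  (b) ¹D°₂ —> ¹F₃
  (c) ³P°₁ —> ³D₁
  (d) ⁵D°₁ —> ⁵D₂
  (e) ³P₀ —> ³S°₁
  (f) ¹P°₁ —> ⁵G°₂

5

(a) allowed
(b) allowed
(c) allowed
(d) allowed
(e) allowed
(f) forbidden (parity, ΔS, ΔL fail)
Total allowed: 5 of 6.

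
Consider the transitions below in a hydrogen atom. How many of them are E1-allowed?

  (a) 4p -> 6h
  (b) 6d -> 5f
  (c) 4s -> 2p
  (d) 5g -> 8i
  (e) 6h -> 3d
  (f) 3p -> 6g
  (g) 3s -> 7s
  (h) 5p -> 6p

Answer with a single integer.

2

(a) forbidden — Δl = +4 (E1 requires Δl = ±1)
(b) allowed
(c) allowed
(d) forbidden — Δl = +2 (E1 requires Δl = ±1)
(e) forbidden — Δl = -3 (E1 requires Δl = ±1)
(f) forbidden — Δl = +3 (E1 requires Δl = ±1)
(g) forbidden — Δl = +0 (E1 requires Δl = ±1)
(h) forbidden — Δl = +0 (E1 requires Δl = ±1)
Total allowed: 2 of 8.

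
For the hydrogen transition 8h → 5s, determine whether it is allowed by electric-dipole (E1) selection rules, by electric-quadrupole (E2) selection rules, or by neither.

Δl = 0 − 5 = -5; l_i + l_f = 5.
E1 (Δl = ±1): not satisfied.
E2 (Δl = 0,±2, l_i+l_f ≥ 2): not satisfied.

neither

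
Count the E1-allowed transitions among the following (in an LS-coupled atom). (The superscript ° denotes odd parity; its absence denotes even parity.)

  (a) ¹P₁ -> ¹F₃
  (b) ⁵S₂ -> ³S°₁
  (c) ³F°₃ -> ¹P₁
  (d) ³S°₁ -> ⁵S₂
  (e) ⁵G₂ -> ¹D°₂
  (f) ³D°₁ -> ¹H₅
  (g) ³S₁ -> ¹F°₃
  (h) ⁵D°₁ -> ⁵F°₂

0

(a) forbidden (parity, ΔL, ΔJ fail)
(b) forbidden (ΔS, ΔL fail)
(c) forbidden (ΔS, ΔL, ΔJ fail)
(d) forbidden (ΔS, ΔL fail)
(e) forbidden (ΔS, ΔL fail)
(f) forbidden (ΔS, ΔL, ΔJ fail)
(g) forbidden (ΔS, ΔL, ΔJ fail)
(h) forbidden (parity fails)
Total allowed: 0 of 8.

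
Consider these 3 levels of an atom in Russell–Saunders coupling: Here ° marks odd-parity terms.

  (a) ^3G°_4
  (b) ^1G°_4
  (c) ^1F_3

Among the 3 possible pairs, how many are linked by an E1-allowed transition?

(a)–(b): forbidden (parity, ΔS).
(a)–(c): forbidden (ΔS).
(b)–(c): allowed.
Allowed pairs: 1 of 3.

1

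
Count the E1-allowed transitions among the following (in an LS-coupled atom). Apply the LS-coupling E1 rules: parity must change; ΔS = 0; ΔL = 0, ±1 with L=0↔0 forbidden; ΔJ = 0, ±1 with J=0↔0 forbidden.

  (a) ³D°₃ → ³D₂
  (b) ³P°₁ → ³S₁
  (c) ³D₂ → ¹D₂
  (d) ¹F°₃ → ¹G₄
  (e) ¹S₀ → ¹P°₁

(a) allowed
(b) allowed
(c) forbidden (parity, ΔS fail)
(d) allowed
(e) allowed
Total allowed: 4 of 5.

4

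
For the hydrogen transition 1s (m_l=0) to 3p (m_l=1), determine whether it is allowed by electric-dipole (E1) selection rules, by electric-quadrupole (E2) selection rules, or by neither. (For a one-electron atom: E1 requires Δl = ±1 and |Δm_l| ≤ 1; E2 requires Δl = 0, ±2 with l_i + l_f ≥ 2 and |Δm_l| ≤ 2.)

Δl = 1 − 0 = +1; l_i + l_f = 1.
Δm_l = +1.
E1 (Δl = ±1, |Δm_l| ≤ 1): satisfied.
E2 (Δl = 0,±2, l_i+l_f ≥ 2, |Δm_l| ≤ 2): not satisfied.

E1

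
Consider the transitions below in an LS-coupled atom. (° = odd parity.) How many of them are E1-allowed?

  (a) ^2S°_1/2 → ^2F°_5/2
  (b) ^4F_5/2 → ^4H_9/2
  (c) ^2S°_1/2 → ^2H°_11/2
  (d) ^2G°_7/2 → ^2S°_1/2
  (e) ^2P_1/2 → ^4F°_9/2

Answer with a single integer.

0

(a) forbidden (parity, ΔL, ΔJ fail)
(b) forbidden (parity, ΔL, ΔJ fail)
(c) forbidden (parity, ΔL, ΔJ fail)
(d) forbidden (parity, ΔL, ΔJ fail)
(e) forbidden (ΔS, ΔL, ΔJ fail)
Total allowed: 0 of 5.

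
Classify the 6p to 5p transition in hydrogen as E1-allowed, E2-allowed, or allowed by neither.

Δl = 1 − 1 = +0; l_i + l_f = 2.
E1 (Δl = ±1): not satisfied.
E2 (Δl = 0,±2, l_i+l_f ≥ 2): satisfied.

E2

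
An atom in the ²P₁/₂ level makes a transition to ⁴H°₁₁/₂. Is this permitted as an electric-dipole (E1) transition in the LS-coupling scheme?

forbidden

Reading off the term symbols: S 1/2→3/2, L 1→5, J 1/2→11/2, parity even→odd.
Parity must change: even → odd — satisfied.
ΔS = 0: S: 1/2 → 3/2 — violated.
ΔL = 0, ±1 (not L=0↔0): L: 1 → 5, ΔL = +4 — violated.
ΔJ = 0, ±1 (not J=0↔0): J: 1/2 → 11/2, ΔJ = +5 — violated.
Rule(s) violated: ΔS, ΔL, ΔJ.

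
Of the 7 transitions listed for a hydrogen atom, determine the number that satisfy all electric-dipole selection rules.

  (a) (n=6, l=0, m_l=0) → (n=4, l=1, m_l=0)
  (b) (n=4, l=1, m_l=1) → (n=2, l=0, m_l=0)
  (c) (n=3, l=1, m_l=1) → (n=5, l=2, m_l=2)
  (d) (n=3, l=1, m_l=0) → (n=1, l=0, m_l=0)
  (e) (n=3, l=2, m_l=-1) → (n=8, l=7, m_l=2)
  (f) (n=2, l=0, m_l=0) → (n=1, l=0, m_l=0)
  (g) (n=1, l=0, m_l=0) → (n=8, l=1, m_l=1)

(a) allowed
(b) allowed
(c) allowed
(d) allowed
(e) forbidden — Δl = +5 (E1 requires Δl = ±1); Δm_l = +3 (E1 requires Δm_l = 0, ±1)
(f) forbidden — Δl = +0 (E1 requires Δl = ±1)
(g) allowed
Total allowed: 5 of 7.

5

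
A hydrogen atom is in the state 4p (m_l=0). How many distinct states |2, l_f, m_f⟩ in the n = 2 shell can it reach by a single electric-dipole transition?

1

E1 requires Δl = ±1, so l_f ∈ {0, 2}; with 0 ≤ l_f ≤ n_f−1 = 1, the allowed l_f values are {0}.
For l_f = 0: m_f ∈ {m_i−1, m_i, m_i+1} ∩ [−0, 0] = {0} → 1 state.
Total: 1.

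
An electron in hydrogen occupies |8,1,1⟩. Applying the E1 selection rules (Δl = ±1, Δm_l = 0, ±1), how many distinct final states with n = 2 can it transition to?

1

E1 requires Δl = ±1, so l_f ∈ {0, 2}; with 0 ≤ l_f ≤ n_f−1 = 1, the allowed l_f values are {0}.
For l_f = 0: m_f ∈ {m_i−1, m_i, m_i+1} ∩ [−0, 0] = {0} → 1 state.
Total: 1.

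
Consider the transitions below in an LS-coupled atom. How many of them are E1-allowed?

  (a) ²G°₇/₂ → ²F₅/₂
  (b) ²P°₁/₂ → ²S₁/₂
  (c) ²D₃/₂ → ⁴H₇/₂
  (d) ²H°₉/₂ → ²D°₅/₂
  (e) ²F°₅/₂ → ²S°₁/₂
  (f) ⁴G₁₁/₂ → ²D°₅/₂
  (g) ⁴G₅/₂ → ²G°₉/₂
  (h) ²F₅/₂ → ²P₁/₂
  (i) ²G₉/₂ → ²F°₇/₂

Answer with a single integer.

(a) allowed
(b) allowed
(c) forbidden (parity, ΔS, ΔL, ΔJ fail)
(d) forbidden (parity, ΔL, ΔJ fail)
(e) forbidden (parity, ΔL, ΔJ fail)
(f) forbidden (ΔS, ΔL, ΔJ fail)
(g) forbidden (ΔS, ΔJ fail)
(h) forbidden (parity, ΔL, ΔJ fail)
(i) allowed
Total allowed: 3 of 9.

3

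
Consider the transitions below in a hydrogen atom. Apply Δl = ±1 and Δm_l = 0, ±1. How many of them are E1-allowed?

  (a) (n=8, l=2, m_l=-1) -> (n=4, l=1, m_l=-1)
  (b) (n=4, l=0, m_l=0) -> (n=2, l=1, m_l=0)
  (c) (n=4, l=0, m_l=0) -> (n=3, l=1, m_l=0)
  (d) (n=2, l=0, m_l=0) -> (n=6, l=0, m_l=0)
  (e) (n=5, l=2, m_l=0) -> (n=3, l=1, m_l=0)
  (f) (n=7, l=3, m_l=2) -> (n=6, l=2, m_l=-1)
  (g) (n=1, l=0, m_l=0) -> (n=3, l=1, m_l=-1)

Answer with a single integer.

(a) allowed
(b) allowed
(c) allowed
(d) forbidden — Δl = +0 (E1 requires Δl = ±1)
(e) allowed
(f) forbidden — Δm_l = -3 (E1 requires Δm_l = 0, ±1)
(g) allowed
Total allowed: 5 of 7.

5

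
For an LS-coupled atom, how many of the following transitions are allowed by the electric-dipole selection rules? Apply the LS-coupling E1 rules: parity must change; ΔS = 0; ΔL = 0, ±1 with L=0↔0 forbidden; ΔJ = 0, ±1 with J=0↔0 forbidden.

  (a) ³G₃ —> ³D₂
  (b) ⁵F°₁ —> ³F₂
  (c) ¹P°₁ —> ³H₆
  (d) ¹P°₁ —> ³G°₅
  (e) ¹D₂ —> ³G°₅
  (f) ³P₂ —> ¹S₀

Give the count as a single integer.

0

(a) forbidden (parity, ΔL fail)
(b) forbidden (ΔS fails)
(c) forbidden (ΔS, ΔL, ΔJ fail)
(d) forbidden (parity, ΔS, ΔL, ΔJ fail)
(e) forbidden (ΔS, ΔL, ΔJ fail)
(f) forbidden (parity, ΔS, ΔJ fail)
Total allowed: 0 of 6.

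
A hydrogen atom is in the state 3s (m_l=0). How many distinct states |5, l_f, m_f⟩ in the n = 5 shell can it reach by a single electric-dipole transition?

3

E1 requires Δl = ±1, so l_f ∈ {-1, 1}; with 0 ≤ l_f ≤ n_f−1 = 4, the allowed l_f values are {1}.
For l_f = 1: m_f ∈ {m_i−1, m_i, m_i+1} ∩ [−1, 1] = {-1, 0, 1} → 3 states.
Total: 3.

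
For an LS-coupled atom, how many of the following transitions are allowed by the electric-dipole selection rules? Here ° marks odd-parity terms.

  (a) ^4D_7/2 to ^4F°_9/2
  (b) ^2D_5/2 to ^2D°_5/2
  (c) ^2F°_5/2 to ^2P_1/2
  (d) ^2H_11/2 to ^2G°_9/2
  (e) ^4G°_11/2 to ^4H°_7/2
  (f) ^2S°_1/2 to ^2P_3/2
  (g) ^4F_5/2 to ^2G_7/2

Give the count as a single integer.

4

(a) allowed
(b) allowed
(c) forbidden (ΔL, ΔJ fail)
(d) allowed
(e) forbidden (parity, ΔJ fail)
(f) allowed
(g) forbidden (parity, ΔS fail)
Total allowed: 4 of 7.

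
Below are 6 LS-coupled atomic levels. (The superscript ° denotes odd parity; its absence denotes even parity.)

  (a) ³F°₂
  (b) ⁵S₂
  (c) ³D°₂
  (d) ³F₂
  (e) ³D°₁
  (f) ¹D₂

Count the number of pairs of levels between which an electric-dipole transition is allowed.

(a)–(b): forbidden (ΔS, ΔL).
(a)–(c): forbidden (parity).
(a)–(d): allowed.
(a)–(e): forbidden (parity).
(a)–(f): forbidden (ΔS).
(b)–(c): forbidden (ΔS, ΔL).
(b)–(d): forbidden (parity, ΔS, ΔL).
(b)–(e): forbidden (ΔS, ΔL).
(b)–(f): forbidden (parity, ΔS, ΔL).
(c)–(d): allowed.
(c)–(e): forbidden (parity).
(c)–(f): forbidden (ΔS).
(d)–(e): allowed.
(d)–(f): forbidden (parity, ΔS).
(e)–(f): forbidden (ΔS).
Allowed pairs: 3 of 15.

3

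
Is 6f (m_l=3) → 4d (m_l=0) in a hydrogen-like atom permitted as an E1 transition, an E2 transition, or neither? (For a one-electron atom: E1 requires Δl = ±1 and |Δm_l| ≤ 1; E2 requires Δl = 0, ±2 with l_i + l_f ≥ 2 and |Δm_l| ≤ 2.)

neither

Δl = 2 − 3 = -1; l_i + l_f = 5.
Δm_l = -3.
E1 (Δl = ±1, |Δm_l| ≤ 1): not satisfied.
E2 (Δl = 0,±2, l_i+l_f ≥ 2, |Δm_l| ≤ 2): not satisfied.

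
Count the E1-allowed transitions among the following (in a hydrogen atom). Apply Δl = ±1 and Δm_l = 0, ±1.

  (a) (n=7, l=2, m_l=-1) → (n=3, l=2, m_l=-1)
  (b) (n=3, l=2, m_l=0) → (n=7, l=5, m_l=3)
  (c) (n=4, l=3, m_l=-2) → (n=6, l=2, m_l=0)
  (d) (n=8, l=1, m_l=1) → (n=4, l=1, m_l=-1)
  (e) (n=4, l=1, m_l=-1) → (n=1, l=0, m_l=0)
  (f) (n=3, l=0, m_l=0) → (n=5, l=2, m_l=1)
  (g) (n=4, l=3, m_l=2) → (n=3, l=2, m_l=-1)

1

(a) forbidden — Δl = +0 (E1 requires Δl = ±1)
(b) forbidden — Δl = +3 (E1 requires Δl = ±1); Δm_l = +3 (E1 requires Δm_l = 0, ±1)
(c) forbidden — Δm_l = +2 (E1 requires Δm_l = 0, ±1)
(d) forbidden — Δl = +0 (E1 requires Δl = ±1); Δm_l = -2 (E1 requires Δm_l = 0, ±1)
(e) allowed
(f) forbidden — Δl = +2 (E1 requires Δl = ±1)
(g) forbidden — Δm_l = -3 (E1 requires Δm_l = 0, ±1)
Total allowed: 1 of 7.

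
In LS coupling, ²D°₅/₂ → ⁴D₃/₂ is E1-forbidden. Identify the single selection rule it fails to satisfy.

ΔJ = 0, ±1 (not J=0↔0): J: 5/2 → 3/2, ΔJ = -1 — ✓.
Parity must change: odd → even — ✓.
ΔS = 0: S: 1/2 → 3/2 — ✗.
ΔL = 0, ±1 (not L=0↔0): L: 2 → 2, ΔL = +0 — ✓.

the ΔS = 0 rule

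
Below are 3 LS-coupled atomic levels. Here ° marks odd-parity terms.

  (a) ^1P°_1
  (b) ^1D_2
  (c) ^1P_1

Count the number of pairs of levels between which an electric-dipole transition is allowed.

(a)–(b): allowed.
(a)–(c): allowed.
(b)–(c): forbidden (parity).
Allowed pairs: 2 of 3.

2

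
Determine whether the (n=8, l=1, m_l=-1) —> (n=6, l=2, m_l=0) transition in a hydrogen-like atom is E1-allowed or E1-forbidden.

allowed

Initial l = 1, final l = 2, so Δl = +1. E1 requires Δl = ±1: ok.
m_l: -1 → 0 (Δm_l = +1). |Δm_l| ≤ 1 ok.
All E1 selection rules are satisfied.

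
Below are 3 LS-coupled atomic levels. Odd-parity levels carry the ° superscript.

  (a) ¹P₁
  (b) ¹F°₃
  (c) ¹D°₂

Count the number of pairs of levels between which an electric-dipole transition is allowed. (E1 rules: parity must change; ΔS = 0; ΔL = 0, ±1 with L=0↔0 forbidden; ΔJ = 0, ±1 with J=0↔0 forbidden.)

(a)–(b): forbidden (ΔL, ΔJ).
(a)–(c): allowed.
(b)–(c): forbidden (parity).
Allowed pairs: 1 of 3.

1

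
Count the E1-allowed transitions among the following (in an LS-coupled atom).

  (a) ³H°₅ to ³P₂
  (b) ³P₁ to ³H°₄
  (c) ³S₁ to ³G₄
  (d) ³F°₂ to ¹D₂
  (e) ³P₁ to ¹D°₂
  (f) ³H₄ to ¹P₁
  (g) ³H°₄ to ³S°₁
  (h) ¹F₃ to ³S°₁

(a) forbidden (ΔL, ΔJ fail)
(b) forbidden (ΔL, ΔJ fail)
(c) forbidden (parity, ΔL, ΔJ fail)
(d) forbidden (ΔS fails)
(e) forbidden (ΔS fails)
(f) forbidden (parity, ΔS, ΔL, ΔJ fail)
(g) forbidden (parity, ΔL, ΔJ fail)
(h) forbidden (ΔS, ΔL, ΔJ fail)
Total allowed: 0 of 8.

0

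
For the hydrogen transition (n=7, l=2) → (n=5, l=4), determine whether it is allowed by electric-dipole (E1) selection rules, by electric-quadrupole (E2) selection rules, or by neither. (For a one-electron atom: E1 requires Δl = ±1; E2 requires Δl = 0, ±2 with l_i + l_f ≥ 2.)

E2

Δl = 4 − 2 = +2; l_i + l_f = 6.
E1 (Δl = ±1): not satisfied.
E2 (Δl = 0,±2, l_i+l_f ≥ 2): satisfied.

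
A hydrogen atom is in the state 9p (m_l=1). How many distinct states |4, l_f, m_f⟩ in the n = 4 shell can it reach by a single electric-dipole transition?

4

E1 requires Δl = ±1, so l_f ∈ {0, 2}; with 0 ≤ l_f ≤ n_f−1 = 3, the allowed l_f values are {0, 2}.
For l_f = 0: m_f ∈ {m_i−1, m_i, m_i+1} ∩ [−0, 0] = {0} → 1 state.
For l_f = 2: m_f ∈ {m_i−1, m_i, m_i+1} ∩ [−2, 2] = {0, 1, 2} → 3 states.
Total: 4.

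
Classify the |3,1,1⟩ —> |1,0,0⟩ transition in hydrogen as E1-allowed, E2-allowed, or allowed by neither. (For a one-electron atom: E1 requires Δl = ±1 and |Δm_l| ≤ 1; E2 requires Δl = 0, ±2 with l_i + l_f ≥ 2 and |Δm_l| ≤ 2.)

Δl = 0 − 1 = -1; l_i + l_f = 1.
Δm_l = -1.
E1 (Δl = ±1, |Δm_l| ≤ 1): satisfied.
E2 (Δl = 0,±2, l_i+l_f ≥ 2, |Δm_l| ≤ 2): not satisfied.

E1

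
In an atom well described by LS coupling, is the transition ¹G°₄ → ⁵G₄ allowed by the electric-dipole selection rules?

Initial level: S=0, L=4, J=4, parity odd. Final level: S=2, L=4, J=4, parity even.
Parity must change: odd → even — ✓.
ΔS = 0: S: 0 → 2 — ✗.
ΔL = 0, ±1 (not L=0↔0): L: 4 → 4, ΔL = +0 — ✓.
ΔJ = 0, ±1 (not J=0↔0): J: 4 → 4, ΔJ = +0 — ✓.
Rule(s) violated: ΔS.

forbidden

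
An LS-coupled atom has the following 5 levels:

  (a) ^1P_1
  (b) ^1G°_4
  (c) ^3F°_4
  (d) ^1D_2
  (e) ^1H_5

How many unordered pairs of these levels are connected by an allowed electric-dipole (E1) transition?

1

(a)–(b): forbidden (ΔL, ΔJ).
(a)–(c): forbidden (ΔS, ΔL, ΔJ).
(a)–(d): forbidden (parity).
(a)–(e): forbidden (parity, ΔL, ΔJ).
(b)–(c): forbidden (parity, ΔS).
(b)–(d): forbidden (ΔL, ΔJ).
(b)–(e): allowed.
(c)–(d): forbidden (ΔS, ΔJ).
(c)–(e): forbidden (ΔS, ΔL).
(d)–(e): forbidden (parity, ΔL, ΔJ).
Allowed pairs: 1 of 10.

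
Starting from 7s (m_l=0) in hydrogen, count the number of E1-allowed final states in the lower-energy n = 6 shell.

3

E1 requires Δl = ±1, so l_f ∈ {-1, 1}; with 0 ≤ l_f ≤ n_f−1 = 5, the allowed l_f values are {1}.
For l_f = 1: m_f ∈ {m_i−1, m_i, m_i+1} ∩ [−1, 1] = {-1, 0, 1} → 3 states.
Total: 3.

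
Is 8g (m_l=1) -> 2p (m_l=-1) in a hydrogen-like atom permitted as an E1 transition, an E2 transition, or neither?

neither

Δl = 1 − 4 = -3; l_i + l_f = 5.
Δm_l = -2.
E1 (Δl = ±1, |Δm_l| ≤ 1): not satisfied.
E2 (Δl = 0,±2, l_i+l_f ≥ 2, |Δm_l| ≤ 2): not satisfied.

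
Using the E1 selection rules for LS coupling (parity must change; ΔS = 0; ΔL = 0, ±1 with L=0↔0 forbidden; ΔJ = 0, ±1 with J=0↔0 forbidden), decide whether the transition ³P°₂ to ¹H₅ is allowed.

Parity must change: odd → even — satisfied.
ΔS = 0: S: 1 → 0 — violated.
ΔL = 0, ±1 (not L=0↔0): L: 1 → 5, ΔL = +4 — violated.
ΔJ = 0, ±1 (not J=0↔0): J: 2 → 5, ΔJ = +3 — violated.
Rule(s) violated: ΔS, ΔL, ΔJ.

forbidden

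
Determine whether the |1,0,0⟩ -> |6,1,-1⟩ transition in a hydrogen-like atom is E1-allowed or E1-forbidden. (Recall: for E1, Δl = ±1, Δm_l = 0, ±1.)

Initial l = 0, final l = 1, so Δl = +1. E1 requires Δl = ±1: passes.
Δm_l = -1 − (0) = -1. E1 requires Δm_l = 0, ±1: passes.
All E1 selection rules are satisfied.

allowed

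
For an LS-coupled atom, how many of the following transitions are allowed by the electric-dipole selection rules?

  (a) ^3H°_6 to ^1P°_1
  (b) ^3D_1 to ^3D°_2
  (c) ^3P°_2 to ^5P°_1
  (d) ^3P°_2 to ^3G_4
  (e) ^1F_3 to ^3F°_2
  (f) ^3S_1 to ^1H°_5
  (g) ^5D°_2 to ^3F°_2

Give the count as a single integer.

1

(a) forbidden (parity, ΔS, ΔL, ΔJ fail)
(b) allowed
(c) forbidden (parity, ΔS fail)
(d) forbidden (ΔL, ΔJ fail)
(e) forbidden (ΔS fails)
(f) forbidden (ΔS, ΔL, ΔJ fail)
(g) forbidden (parity, ΔS fail)
Total allowed: 1 of 7.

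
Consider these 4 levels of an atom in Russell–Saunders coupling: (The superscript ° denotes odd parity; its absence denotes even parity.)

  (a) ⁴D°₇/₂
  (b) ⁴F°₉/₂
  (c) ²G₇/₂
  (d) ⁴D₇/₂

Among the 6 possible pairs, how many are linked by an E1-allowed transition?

2

(a)–(b): forbidden (parity).
(a)–(c): forbidden (ΔS, ΔL).
(a)–(d): allowed.
(b)–(c): forbidden (ΔS).
(b)–(d): allowed.
(c)–(d): forbidden (parity, ΔS, ΔL).
Allowed pairs: 2 of 6.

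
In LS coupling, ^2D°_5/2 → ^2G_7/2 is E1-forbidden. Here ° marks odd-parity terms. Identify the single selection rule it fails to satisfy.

Reading off the term symbols: S 1/2→1/2, L 2→4, J 5/2→7/2, parity odd→even.
Parity must change: odd → even — ok.
ΔS = 0: S: 1/2 → 1/2 — ok.
ΔL = 0, ±1 (not L=0↔0): L: 2 → 4, ΔL = +2 — fails.
ΔJ = 0, ±1 (not J=0↔0): J: 5/2 → 7/2, ΔJ = +1 — ok.

the ΔL = 0, ±1 rule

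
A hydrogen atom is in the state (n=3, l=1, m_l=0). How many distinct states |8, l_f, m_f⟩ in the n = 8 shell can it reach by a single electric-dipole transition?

E1 requires Δl = ±1, so l_f ∈ {0, 2}; with 0 ≤ l_f ≤ n_f−1 = 7, the allowed l_f values are {0, 2}.
For l_f = 0: m_f ∈ {m_i−1, m_i, m_i+1} ∩ [−0, 0] = {0} → 1 state.
For l_f = 2: m_f ∈ {m_i−1, m_i, m_i+1} ∩ [−2, 2] = {-1, 0, 1} → 3 states.
Total: 4.

4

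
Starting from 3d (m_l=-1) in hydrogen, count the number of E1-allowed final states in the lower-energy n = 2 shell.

2

E1 requires Δl = ±1, so l_f ∈ {1, 3}; with 0 ≤ l_f ≤ n_f−1 = 1, the allowed l_f values are {1}.
For l_f = 1: m_f ∈ {m_i−1, m_i, m_i+1} ∩ [−1, 1] = {-1, 0} → 2 states.
Total: 2.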